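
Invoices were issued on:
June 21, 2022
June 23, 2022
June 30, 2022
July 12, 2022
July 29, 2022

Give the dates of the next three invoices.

August 20, 2022; September 16, 2022; October 18, 2022

The spacing grows by 5 each time: 2, 7, 12, 17 days.
Next gap: 22 days. July 29, 2022 + 22 days = August 20, 2022.
Next gap: 27 days. August 20, 2022 + 27 days = September 16, 2022.
Next gap: 32 days. September 16, 2022 + 32 days = October 18, 2022.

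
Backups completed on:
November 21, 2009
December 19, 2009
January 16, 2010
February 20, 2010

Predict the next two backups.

These are Saturdays at 28- or 35-day spacing (28, 28, 35).
The pattern: 3rd Saturday of the month.
3rd Saturday of March 2010: March 20, 2010.
April 2010 — 3rd Saturday is April 17, 2010.

March 20, 2010; April 17, 2010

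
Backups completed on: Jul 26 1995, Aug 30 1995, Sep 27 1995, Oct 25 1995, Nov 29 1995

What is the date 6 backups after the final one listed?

All Wednesdays; the gaps (35, 28, 28, 35) vary with month length.
This is the last Wednesday of each month.
December 1995 ends with Wednesday Dec 27 1995.
January 1996 ends with Wednesday Jan 31 1996.
February 1996 ends with Wednesday Feb 28 1996.
Last Wednesday of March 1996: Mar 27 1996.
Last Wednesday of April 1996: Apr 24 1996.
Last Wednesday of May 1996: May 29 1996.

May 29 1996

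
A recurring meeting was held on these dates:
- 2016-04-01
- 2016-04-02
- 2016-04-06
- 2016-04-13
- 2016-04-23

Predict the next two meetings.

Gaps: 1, 4, 7, 10 days — each gap is 3 larger than the previous one.
Next gap: 13 days. 2016-04-23 + 13 days = 2016-05-06.
Next gap: 16 days. 2016-05-06 + 16 days = 2016-05-22.

2016-05-06, 2016-05-22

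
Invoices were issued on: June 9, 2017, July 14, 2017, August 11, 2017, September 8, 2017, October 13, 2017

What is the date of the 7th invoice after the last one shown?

May 11, 2018

Gaps: 35, 28, 28, 35 days — a mix of 28 and 35. Every date is a Friday.
Each is the 2nd Friday of its month.
November 2017 — 2nd Friday is November 10, 2017.
December 2017 — 2nd Friday is December 8, 2017.
2nd Friday of January 2018: January 12, 2018.
February 2018 — 2nd Friday is February 9, 2018.
March 2018 — 2nd Friday is March 9, 2018.
April 2018 — 2nd Friday is April 13, 2018.
May 2018 — 2nd Friday is May 11, 2018.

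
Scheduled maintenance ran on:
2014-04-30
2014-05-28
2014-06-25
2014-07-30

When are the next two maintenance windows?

2014-08-27, 2014-09-24

Every date is a Wednesday; gaps 28, 28, 35 days.
Each is the last Wednesday of its month (at least one falls on the 29th or later, ruling out '4th Wednesday').
Last Wednesday of August 2014: 2014-08-27.
Last Wednesday of September 2014: 2014-09-24.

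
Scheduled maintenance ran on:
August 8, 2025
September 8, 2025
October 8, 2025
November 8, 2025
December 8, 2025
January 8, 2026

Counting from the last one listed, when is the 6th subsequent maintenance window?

July 8, 2026

The day-of-month is always 8 (31, 30, 31, 30, 31 days between events).
So this recurs on the 8th of each month.
Next: February 2026 → February 8, 2026.
March 2026: March 8, 2026.
Next: April 2026 → April 8, 2026.
Next: May 2026 → May 8, 2026.
June 2026: June 8, 2026.
July 2026: July 8, 2026.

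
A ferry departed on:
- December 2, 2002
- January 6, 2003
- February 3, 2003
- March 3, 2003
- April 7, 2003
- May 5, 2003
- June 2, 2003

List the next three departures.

July 7, 2003; August 4, 2003; September 1, 2003

These are Mondays at 28- or 35-day spacing (35, 28, 28, 35, 28, 28).
The pattern: 1st Monday of the month.
1st Monday of July 2003: July 7, 2003.
August 2003 — 1st Monday is August 4, 2003.
1st Monday of September 2003: September 1, 2003.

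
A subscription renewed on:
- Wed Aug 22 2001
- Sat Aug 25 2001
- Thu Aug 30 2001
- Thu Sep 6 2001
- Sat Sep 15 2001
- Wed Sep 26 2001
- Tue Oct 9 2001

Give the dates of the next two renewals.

Wed Oct 24 2001, Sat Nov 10 2001

The spacing grows by 2 each time: 3, 5, 7, 9, 11, 13 days.
Next gap: 15 days. Tue Oct 9 2001 + 15 days = Wed Oct 24 2001.
Next gap: 17 days. Wed Oct 24 2001 + 17 days = Sat Nov 10 2001.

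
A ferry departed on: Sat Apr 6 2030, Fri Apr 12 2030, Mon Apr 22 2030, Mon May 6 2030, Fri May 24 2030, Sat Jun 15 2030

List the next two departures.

Thu Jul 11 2030, Sat Aug 10 2030

Intervals are 6, 10, 14, 18, 22 days — an arithmetic progression with common difference 4.
Next gap: 26 days. Sat Jun 15 2030 + 26 days = Thu Jul 11 2030.
Next gap: 30 days. Thu Jul 11 2030 + 30 days = Sat Aug 10 2030.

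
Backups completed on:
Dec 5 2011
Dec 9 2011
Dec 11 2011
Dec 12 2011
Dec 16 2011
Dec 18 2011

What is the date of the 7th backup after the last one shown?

Jan 2 2012

The gap pattern 4, 2, 1, 4, 2 repeats every 3 events.
These are the Mondays, Fridays and Sundays of each week.
Next Monday: Dec 19 2011.
Next Friday: Dec 23 2011.
Next Sunday: Dec 25 2011.
The following Monday is Dec 26 2011.
The following Friday is Dec 30 2011.
Next Sunday: Jan 1 2012.
The following Monday is Jan 2 2012.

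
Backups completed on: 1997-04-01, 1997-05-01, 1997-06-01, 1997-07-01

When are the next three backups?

Each date is the 1st; the gaps (30, 31, 30) track the month lengths.
The rule is the 1st of each month.
August 1997: 1997-08-01.
Next: September 1997 → 1997-09-01.
Next: October 1997 → 1997-10-01.

1997-08-01, 1997-09-01, 1997-10-01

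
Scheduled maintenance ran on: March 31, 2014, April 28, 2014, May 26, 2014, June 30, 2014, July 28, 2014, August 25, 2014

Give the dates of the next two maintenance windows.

Every date is a Monday; gaps 28, 28, 35, 28, 28 days.
Each is the last Monday of its month (at least one falls on the 29th or later, ruling out '4th Monday').
September 2014 ends with Monday September 29, 2014.
Last Monday of October 2014: October 27, 2014.

September 29, 2014; October 27, 2014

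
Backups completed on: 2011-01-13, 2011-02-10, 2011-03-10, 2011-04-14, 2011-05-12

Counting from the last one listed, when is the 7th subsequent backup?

2011-12-08

Gaps: 28, 28, 35, 28 days — a mix of 28 and 35. Every date is a Thursday.
Each is the 2nd Thursday of its month.
June 2011 — 2nd Thursday is 2011-06-09.
July 2011 — 2nd Thursday is 2011-07-14.
2nd Thursday of August 2011: 2011-08-11.
September 2011 — 2nd Thursday is 2011-09-08.
October 2011 — 2nd Thursday is 2011-10-13.
2nd Thursday of November 2011: 2011-11-10.
2nd Thursday of December 2011: 2011-12-08.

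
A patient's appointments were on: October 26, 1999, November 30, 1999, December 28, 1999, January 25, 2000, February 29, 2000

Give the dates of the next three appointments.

All Tuesdays; the gaps (35, 28, 28, 35) vary with month length.
This is the last Tuesday of each month.
Last Tuesday of March 2000: March 28, 2000.
Last Tuesday of April 2000: April 25, 2000.
May 2000 ends with Tuesday May 30, 2000.

March 28, 2000; April 25, 2000; May 30, 2000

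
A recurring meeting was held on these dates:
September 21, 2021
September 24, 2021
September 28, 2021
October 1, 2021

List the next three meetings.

October 5, 2021; October 8, 2021; October 12, 2021

Every event lands on a Tuesday or Friday (gaps cycle 3, 4, 3).
So the schedule is: every Tuesday and Friday.
Next Tuesday: October 5, 2021.
Next Friday: October 8, 2021.
Next Tuesday: October 12, 2021.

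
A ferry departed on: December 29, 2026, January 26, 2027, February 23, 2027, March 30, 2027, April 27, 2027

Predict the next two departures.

May 25, 2027; June 29, 2027

All Tuesdays; the gaps (28, 28, 35, 28) vary with month length.
This is the last Tuesday of each month.
May 2027 ends with Tuesday May 25, 2027.
Last Tuesday of June 2027: June 29, 2027.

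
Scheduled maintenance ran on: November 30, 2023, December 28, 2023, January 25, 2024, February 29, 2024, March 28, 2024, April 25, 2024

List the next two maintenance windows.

May 30, 2024; June 27, 2024

All Thursdays; the gaps (28, 28, 35, 28, 28) vary with month length.
This is the last Thursday of each month.
May 2024 ends with Thursday May 30, 2024.
Last Thursday of June 2024: June 27, 2024.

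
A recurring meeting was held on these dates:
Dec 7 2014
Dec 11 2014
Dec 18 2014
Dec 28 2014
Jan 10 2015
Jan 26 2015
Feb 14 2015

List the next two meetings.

Mar 8 2015, Apr 2 2015

Gaps: 4, 7, 10, 13, 16, 19 days — each gap is 3 larger than the previous one.
Next gap: 22 days. Feb 14 2015 + 22 days = Mar 8 2015.
Next gap: 25 days. Mar 8 2015 + 25 days = Apr 2 2015.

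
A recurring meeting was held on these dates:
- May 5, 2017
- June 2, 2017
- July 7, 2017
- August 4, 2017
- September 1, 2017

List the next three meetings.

October 6, 2017; November 3, 2017; December 1, 2017

Gaps: 28, 35, 28, 28 days — a mix of 28 and 35. Every date is a Friday.
Each is the 1st Friday of its month.
October 2017 — 1st Friday is October 6, 2017.
1st Friday of November 2017: November 3, 2017.
1st Friday of December 2017: December 1, 2017.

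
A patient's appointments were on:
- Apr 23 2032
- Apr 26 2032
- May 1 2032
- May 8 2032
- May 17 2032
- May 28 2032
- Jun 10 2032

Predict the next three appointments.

Gaps: 3, 5, 7, 9, 11, 13 days — each gap is 2 larger than the previous one.
Next gap: 15 days. Jun 10 2032 + 15 days = Jun 25 2032.
Next gap: 17 days. Jun 25 2032 + 17 days = Jul 12 2032.
Next gap: 19 days. Jul 12 2032 + 19 days = Jul 31 2032.

Jun 25 2032, Jul 12 2032, Jul 31 2032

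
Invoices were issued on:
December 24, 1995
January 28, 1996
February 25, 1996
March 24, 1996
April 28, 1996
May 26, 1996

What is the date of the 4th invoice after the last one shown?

September 22, 1996

Gaps: 35, 28, 28, 35, 28 days — a mix of 28 and 35. Every date is a Sunday.
Each is the 4th Sunday of its month.
June 1996 — 4th Sunday is June 23, 1996.
July 1996 — 4th Sunday is July 28, 1996.
August 1996 — 4th Sunday is August 25, 1996.
September 1996 — 4th Sunday is September 22, 1996.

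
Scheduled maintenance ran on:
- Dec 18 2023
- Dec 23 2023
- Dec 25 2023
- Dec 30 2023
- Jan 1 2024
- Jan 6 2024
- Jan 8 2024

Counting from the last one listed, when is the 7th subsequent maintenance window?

Feb 3 2024

Gaps: 5, 2, 5, 2, 5, 2 days — not constant, but cyclic with period 2.
The events fall on every Monday and Saturday.
Next Saturday: Jan 13 2024.
Next Monday: Jan 15 2024.
Next Saturday: Jan 20 2024.
Next Monday: Jan 22 2024.
Next Saturday: Jan 27 2024.
The following Monday is Jan 29 2024.
Next Saturday: Feb 3 2024.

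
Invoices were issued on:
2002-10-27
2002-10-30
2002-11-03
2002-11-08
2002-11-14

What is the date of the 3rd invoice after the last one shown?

2002-12-08

The spacing grows by 1 each time: 3, 4, 5, 6 days.
Next gap: 7 days. 2002-11-14 + 7 days = 2002-11-21.
Next gap: 8 days. 2002-11-21 + 8 days = 2002-11-29.
Next gap: 9 days. 2002-11-29 + 9 days = 2002-12-08.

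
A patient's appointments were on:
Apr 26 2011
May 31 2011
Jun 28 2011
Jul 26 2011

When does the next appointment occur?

Aug 30 2011

These are Tuesdays with 35, 28, 28-day gaps.
Each is the final Tuesday of its month — May 31 2011 is past the 28th, so '4th Tuesday' doesn't fit.
August 2011 ends with Tuesday Aug 30 2011.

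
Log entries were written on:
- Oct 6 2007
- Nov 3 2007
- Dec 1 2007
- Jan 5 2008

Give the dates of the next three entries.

Feb 2 2008, Mar 1 2008, Apr 5 2008

All dates are Saturdays, 28, 28, 35 days apart.
Specifically, the 1st Saturday of each month.
1st Saturday of February 2008: Feb 2 2008.
1st Saturday of March 2008: Mar 1 2008.
1st Saturday of April 2008: Apr 5 2008.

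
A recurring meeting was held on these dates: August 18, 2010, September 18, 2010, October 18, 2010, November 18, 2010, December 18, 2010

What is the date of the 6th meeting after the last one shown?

Gaps: 31, 30, 31, 30 days — not constant. Every event is on the 18th of the month.
Pattern: the 18th of each month.
January 2011: January 18, 2011.
Next: February 2011 → February 18, 2011.
Next: March 2011 → March 18, 2011.
Next: April 2011 → April 18, 2011.
Next: May 2011 → May 18, 2011.
Next: June 2011 → June 18, 2011.

June 18, 2011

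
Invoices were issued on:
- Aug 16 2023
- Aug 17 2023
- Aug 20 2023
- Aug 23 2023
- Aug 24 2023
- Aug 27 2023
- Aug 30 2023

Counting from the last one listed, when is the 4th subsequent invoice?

Sep 7 2023

Every event lands on a Wednesday or Thursday or Sunday (gaps cycle 1, 3, 3, 1, 3, 3).
So the schedule is: every Wednesday, Thursday and Sunday.
The following Thursday is Aug 31 2023.
Next Sunday: Sep 3 2023.
Next Wednesday: Sep 6 2023.
Next Thursday: Sep 7 2023.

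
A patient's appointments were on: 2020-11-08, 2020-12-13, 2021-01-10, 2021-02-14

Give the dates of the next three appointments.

These are Sundays at 28- or 35-day spacing (35, 28, 35).
The pattern: 2nd Sunday of the month.
March 2021 — 2nd Sunday is 2021-03-14.
2nd Sunday of April 2021: 2021-04-11.
2nd Sunday of May 2021: 2021-05-09.

2021-03-14, 2021-04-11, 2021-05-09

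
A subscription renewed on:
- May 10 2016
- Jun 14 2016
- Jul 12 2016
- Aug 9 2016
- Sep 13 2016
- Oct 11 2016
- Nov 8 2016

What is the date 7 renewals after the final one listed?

Gaps: 35, 28, 28, 35, 28, 28 days — a mix of 28 and 35. Every date is a Tuesday.
Each is the 2nd Tuesday of its month.
December 2016 — 2nd Tuesday is Dec 13 2016.
2nd Tuesday of January 2017: Jan 10 2017.
2nd Tuesday of February 2017: Feb 14 2017.
2nd Tuesday of March 2017: Mar 14 2017.
April 2017 — 2nd Tuesday is Apr 11 2017.
May 2017 — 2nd Tuesday is May 9 2017.
2nd Tuesday of June 2017: Jun 13 2017.

Jun 13 2017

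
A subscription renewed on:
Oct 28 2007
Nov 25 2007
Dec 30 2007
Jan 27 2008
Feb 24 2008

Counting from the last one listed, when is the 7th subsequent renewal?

All Sundays; the gaps (28, 35, 28, 28) vary with month length.
This is the last Sunday of each month.
March 2008 ends with Sunday Mar 30 2008.
April 2008 ends with Sunday Apr 27 2008.
May 2008 ends with Sunday May 25 2008.
Last Sunday of June 2008: Jun 29 2008.
Last Sunday of July 2008: Jul 27 2008.
August 2008 ends with Sunday Aug 31 2008.
Last Sunday of September 2008: Sep 28 2008.

Sep 28 2008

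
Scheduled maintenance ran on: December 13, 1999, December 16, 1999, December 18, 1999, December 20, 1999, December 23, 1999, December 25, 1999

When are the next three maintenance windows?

The gap pattern 3, 2, 2, 3, 2 repeats every 3 events.
These are the Mondays, Thursdays and Saturdays of each week.
Next Monday: December 27, 1999.
The following Thursday is December 30, 1999.
The following Saturday is January 1, 2000.

December 27, 1999; December 30, 1999; January 1, 2000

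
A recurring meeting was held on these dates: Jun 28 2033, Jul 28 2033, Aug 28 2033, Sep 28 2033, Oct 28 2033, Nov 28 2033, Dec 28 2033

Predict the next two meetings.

Gaps: 30, 31, 31, 30, 31, 30 days — not constant. Every event is on the 28th of the month.
Pattern: the 28th of each month.
Next: January 2034 → Jan 28 2034.
February 2034: Feb 28 2034.

Jan 28 2034, Feb 28 2034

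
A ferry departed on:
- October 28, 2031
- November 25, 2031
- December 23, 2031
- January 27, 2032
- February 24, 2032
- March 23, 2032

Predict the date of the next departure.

April 27, 2032

Gaps: 28, 28, 35, 28, 28 days — a mix of 28 and 35. Every date is a Tuesday.
Each is the 4th Tuesday of its month.
April 2032 — 4th Tuesday is April 27, 2032.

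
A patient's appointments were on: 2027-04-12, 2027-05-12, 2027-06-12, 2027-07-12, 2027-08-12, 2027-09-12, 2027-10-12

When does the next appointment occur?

2027-11-12

Each date is the 12th; the gaps (30, 31, 30, 31, 31, 30) track the month lengths.
The rule is the 12th of each month.
November 2027: 2027-11-12.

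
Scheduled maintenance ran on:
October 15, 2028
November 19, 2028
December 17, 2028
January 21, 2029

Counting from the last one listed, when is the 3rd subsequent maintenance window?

April 15, 2029

All dates are Sundays, 35, 28, 35 days apart.
Specifically, the 3rd Sunday of each month.
3rd Sunday of February 2029: February 18, 2029.
3rd Sunday of March 2029: March 18, 2029.
3rd Sunday of April 2029: April 15, 2029.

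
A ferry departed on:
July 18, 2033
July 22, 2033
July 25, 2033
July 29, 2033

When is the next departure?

August 1, 2033

Gaps: 4, 3, 4 days — not constant, but cyclic with period 2.
The events fall on every Monday and Friday.
Next Monday: August 1, 2033.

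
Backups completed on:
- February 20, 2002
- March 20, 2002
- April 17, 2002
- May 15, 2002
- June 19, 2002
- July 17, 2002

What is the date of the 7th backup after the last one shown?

Gaps: 28, 28, 28, 35, 28 days — a mix of 28 and 35. Every date is a Wednesday.
Each is the 3rd Wednesday of its month.
August 2002 — 3rd Wednesday is August 21, 2002.
September 2002 — 3rd Wednesday is September 18, 2002.
3rd Wednesday of October 2002: October 16, 2002.
3rd Wednesday of November 2002: November 20, 2002.
3rd Wednesday of December 2002: December 18, 2002.
3rd Wednesday of January 2003: January 15, 2003.
3rd Wednesday of February 2003: February 19, 2003.

February 19, 2003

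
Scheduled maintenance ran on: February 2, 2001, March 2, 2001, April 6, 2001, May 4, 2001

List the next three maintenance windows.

June 1, 2001; July 6, 2001; August 3, 2001

All dates are Fridays, 28, 35, 28 days apart.
Specifically, the 1st Friday of each month.
1st Friday of June 2001: June 1, 2001.
July 2001 — 1st Friday is July 6, 2001.
1st Friday of August 2001: August 3, 2001.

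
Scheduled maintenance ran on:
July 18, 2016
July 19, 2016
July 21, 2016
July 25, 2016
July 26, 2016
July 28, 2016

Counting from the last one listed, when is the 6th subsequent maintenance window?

August 11, 2016

Gaps: 1, 2, 4, 1, 2 days — not constant, but cyclic with period 3.
The events fall on every Monday, Tuesday and Thursday.
Next Monday: August 1, 2016.
The following Tuesday is August 2, 2016.
The following Thursday is August 4, 2016.
Next Monday: August 8, 2016.
Next Tuesday: August 9, 2016.
The following Thursday is August 11, 2016.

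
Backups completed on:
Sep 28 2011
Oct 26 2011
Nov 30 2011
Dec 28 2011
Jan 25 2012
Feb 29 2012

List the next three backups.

These are Wednesdays with 28, 35, 28, 28, 35-day gaps.
Each is the final Wednesday of its month — Nov 30 2011 is past the 28th, so '4th Wednesday' doesn't fit.
March 2012 ends with Wednesday Mar 28 2012.
Last Wednesday of April 2012: Apr 25 2012.
May 2012 ends with Wednesday May 30 2012.

Mar 28 2012, Apr 25 2012, May 30 2012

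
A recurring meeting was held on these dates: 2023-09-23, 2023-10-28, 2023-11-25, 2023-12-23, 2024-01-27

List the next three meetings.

Gaps: 35, 28, 28, 35 days — a mix of 28 and 35. Every date is a Saturday.
Each is the 4th Saturday of its month.
4th Saturday of February 2024: 2024-02-24.
4th Saturday of March 2024: 2024-03-23.
4th Saturday of April 2024: 2024-04-27.

2024-02-24, 2024-03-23, 2024-04-27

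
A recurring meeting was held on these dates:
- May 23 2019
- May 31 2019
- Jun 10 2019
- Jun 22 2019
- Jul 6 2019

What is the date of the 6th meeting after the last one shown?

Gaps: 8, 10, 12, 14 days — each gap is 2 larger than the previous one.
Next gap: 16 days. Jul 6 2019 + 16 days = Jul 22 2019.
Next gap: 18 days. Jul 22 2019 + 18 days = Aug 9 2019.
Next gap: 20 days. Aug 9 2019 + 20 days = Aug 29 2019.
Next gap: 22 days. Aug 29 2019 + 22 days = Sep 20 2019.
Next gap: 24 days. Sep 20 2019 + 24 days = Oct 14 2019.
Next gap: 26 days. Oct 14 2019 + 26 days = Nov 9 2019.

Nov 9 2019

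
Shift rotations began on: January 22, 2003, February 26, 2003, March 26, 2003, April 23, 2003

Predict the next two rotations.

May 28, 2003; June 25, 2003

These are Wednesdays at 28- or 35-day spacing (35, 28, 28).
The pattern: 4th Wednesday of the month.
May 2003 — 4th Wednesday is May 28, 2003.
June 2003 — 4th Wednesday is June 25, 2003.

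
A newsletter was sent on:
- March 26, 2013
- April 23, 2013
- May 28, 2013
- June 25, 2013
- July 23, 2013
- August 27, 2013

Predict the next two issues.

September 24, 2013; October 22, 2013

Gaps: 28, 35, 28, 28, 35 days — a mix of 28 and 35. Every date is a Tuesday.
Each is the 4th Tuesday of its month.
September 2013 — 4th Tuesday is September 24, 2013.
October 2013 — 4th Tuesday is October 22, 2013.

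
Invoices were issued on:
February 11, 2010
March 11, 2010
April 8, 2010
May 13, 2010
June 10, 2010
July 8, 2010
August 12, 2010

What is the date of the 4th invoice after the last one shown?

December 9, 2010

These are Thursdays at 28- or 35-day spacing (28, 28, 35, 28, 28, 35).
The pattern: 2nd Thursday of the month.
September 2010 — 2nd Thursday is September 9, 2010.
October 2010 — 2nd Thursday is October 14, 2010.
November 2010 — 2nd Thursday is November 11, 2010.
December 2010 — 2nd Thursday is December 9, 2010.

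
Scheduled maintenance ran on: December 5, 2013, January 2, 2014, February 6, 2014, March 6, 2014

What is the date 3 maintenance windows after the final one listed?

June 5, 2014

These are Thursdays at 28- or 35-day spacing (28, 35, 28).
The pattern: 1st Thursday of the month.
April 2014 — 1st Thursday is April 3, 2014.
1st Thursday of May 2014: May 1, 2014.
1st Thursday of June 2014: June 5, 2014.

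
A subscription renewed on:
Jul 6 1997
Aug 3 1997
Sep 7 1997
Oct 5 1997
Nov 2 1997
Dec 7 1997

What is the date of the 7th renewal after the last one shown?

All dates are Sundays, 28, 35, 28, 28, 35 days apart.
Specifically, the 1st Sunday of each month.
January 1998 — 1st Sunday is Jan 4 1998.
February 1998 — 1st Sunday is Feb 1 1998.
March 1998 — 1st Sunday is Mar 1 1998.
April 1998 — 1st Sunday is Apr 5 1998.
May 1998 — 1st Sunday is May 3 1998.
June 1998 — 1st Sunday is Jun 7 1998.
1st Sunday of July 1998: Jul 5 1998.

Jul 5 1998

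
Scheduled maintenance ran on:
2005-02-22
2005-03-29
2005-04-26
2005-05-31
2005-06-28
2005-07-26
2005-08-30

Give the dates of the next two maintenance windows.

These are Tuesdays with 35, 28, 35, 28, 28, 35-day gaps.
Each is the final Tuesday of its month — 2005-03-29 is past the 28th, so '4th Tuesday' doesn't fit.
September 2005 ends with Tuesday 2005-09-27.
October 2005 ends with Tuesday 2005-10-25.

2005-09-27, 2005-10-25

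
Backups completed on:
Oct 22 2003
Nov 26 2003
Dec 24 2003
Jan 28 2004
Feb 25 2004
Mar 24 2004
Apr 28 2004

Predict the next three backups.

These are Wednesdays at 28- or 35-day spacing (35, 28, 35, 28, 28, 35).
The pattern: 4th Wednesday of the month.
4th Wednesday of May 2004: May 26 2004.
June 2004 — 4th Wednesday is Jun 23 2004.
July 2004 — 4th Wednesday is Jul 28 2004.

May 26 2004, Jun 23 2004, Jul 28 2004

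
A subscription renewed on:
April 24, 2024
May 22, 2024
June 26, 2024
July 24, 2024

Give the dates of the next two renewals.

All dates are Wednesdays, 28, 35, 28 days apart.
Specifically, the 4th Wednesday of each month.
4th Wednesday of August 2024: August 28, 2024.
September 2024 — 4th Wednesday is September 25, 2024.

August 28, 2024; September 25, 2024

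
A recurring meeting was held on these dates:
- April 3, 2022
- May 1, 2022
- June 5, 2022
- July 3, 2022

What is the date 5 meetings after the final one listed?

December 4, 2022

All dates are Sundays, 28, 35, 28 days apart.
Specifically, the 1st Sunday of each month.
August 2022 — 1st Sunday is August 7, 2022.
September 2022 — 1st Sunday is September 4, 2022.
October 2022 — 1st Sunday is October 2, 2022.
November 2022 — 1st Sunday is November 6, 2022.
December 2022 — 1st Sunday is December 4, 2022.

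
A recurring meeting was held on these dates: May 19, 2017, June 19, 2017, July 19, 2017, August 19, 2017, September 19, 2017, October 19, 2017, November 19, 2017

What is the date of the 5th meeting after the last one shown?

April 19, 2018

Gaps: 31, 30, 31, 31, 30, 31 days — not constant. Every event is on the 19th of the month.
Pattern: the 19th of each month.
Next: December 2017 → December 19, 2017.
January 2018: January 19, 2018.
February 2018: February 19, 2018.
Next: March 2018 → March 19, 2018.
Next: April 2018 → April 19, 2018.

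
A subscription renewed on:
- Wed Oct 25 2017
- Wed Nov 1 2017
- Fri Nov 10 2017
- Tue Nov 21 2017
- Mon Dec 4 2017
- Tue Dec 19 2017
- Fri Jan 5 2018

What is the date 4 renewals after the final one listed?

Tue Apr 3 2018

Gaps: 7, 9, 11, 13, 15, 17 days — each gap is 2 larger than the previous one.
Next gap: 19 days. Fri Jan 5 2018 + 19 days = Wed Jan 24 2018.
Next gap: 21 days. Wed Jan 24 2018 + 21 days = Wed Feb 14 2018.
Next gap: 23 days. Wed Feb 14 2018 + 23 days = Fri Mar 9 2018.
Next gap: 25 days. Fri Mar 9 2018 + 25 days = Tue Apr 3 2018.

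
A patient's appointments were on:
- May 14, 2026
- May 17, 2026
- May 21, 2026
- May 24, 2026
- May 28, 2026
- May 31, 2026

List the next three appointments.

Gaps: 3, 4, 3, 4, 3 days — not constant, but cyclic with period 2.
The events fall on every Thursday and Sunday.
Next Thursday: June 4, 2026.
The following Sunday is June 7, 2026.
The following Thursday is June 11, 2026.

June 4, 2026; June 7, 2026; June 11, 2026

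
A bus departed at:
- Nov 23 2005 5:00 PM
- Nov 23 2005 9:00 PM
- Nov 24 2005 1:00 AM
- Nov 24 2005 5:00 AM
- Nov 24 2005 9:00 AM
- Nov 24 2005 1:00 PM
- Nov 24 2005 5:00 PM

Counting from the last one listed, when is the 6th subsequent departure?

Spacing: 4, 4, 4, 4, 4, 4 h — constant 4 h.
Nov 24 2005 5:00 PM + 4 h = Nov 24 2005 9:00 PM.
Nov 24 2005 9:00 PM + 4 h = Nov 25 2005 1:00 AM.
Nov 25 2005 1:00 AM + 4 h = Nov 25 2005 5:00 AM.
Nov 25 2005 5:00 AM + 4 h = Nov 25 2005 9:00 AM.
Nov 25 2005 9:00 AM + 4 h = Nov 25 2005 1:00 PM.
Nov 25 2005 1:00 PM + 4 h = Nov 25 2005 5:00 PM.

Nov 25 2005 5:00 PM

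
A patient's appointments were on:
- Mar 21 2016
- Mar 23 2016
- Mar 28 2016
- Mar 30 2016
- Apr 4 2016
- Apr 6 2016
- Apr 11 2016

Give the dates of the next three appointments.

Gaps: 2, 5, 2, 5, 2, 5 days — not constant, but cyclic with period 2.
The events fall on every Monday and Wednesday.
The following Wednesday is Apr 13 2016.
Next Monday: Apr 18 2016.
The following Wednesday is Apr 20 2016.

Apr 13 2016, Apr 18 2016, Apr 20 2016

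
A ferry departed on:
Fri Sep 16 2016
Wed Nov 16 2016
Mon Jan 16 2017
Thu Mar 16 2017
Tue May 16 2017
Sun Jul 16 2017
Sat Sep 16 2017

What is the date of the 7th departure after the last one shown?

Fri Nov 16 2018

Gaps: 61, 61, 59, 61, 61, 62 days — not constant. Every event is on the 16th of the month.
Pattern: the 16th of every 2 months.
Next: November 2017 → Thu Nov 16 2017.
Next: January 2018 → Tue Jan 16 2018.
Next: March 2018 → Fri Mar 16 2018.
May 2018: Wed May 16 2018.
Next: July 2018 → Mon Jul 16 2018.
Next: September 2018 → Sun Sep 16 2018.
Next: November 2018 → Fri Nov 16 2018.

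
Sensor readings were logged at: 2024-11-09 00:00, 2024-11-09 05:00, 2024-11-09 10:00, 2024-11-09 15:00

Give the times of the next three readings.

Gaps: 5, 5, 5 hours — each event is 5 hours after the previous one.
2024-11-09 15:00 + 5 h = 2024-11-09 20:00.
2024-11-09 20:00 + 5 h = 2024-11-10 01:00.
2024-11-10 01:00 + 5 h = 2024-11-10 06:00.

2024-11-09 20:00, 2024-11-10 01:00, 2024-11-10 06:00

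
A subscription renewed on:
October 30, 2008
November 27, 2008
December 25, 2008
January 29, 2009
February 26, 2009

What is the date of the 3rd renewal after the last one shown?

May 28, 2009

These are Thursdays with 28, 28, 35, 28-day gaps.
Each is the final Thursday of its month — October 30, 2008 is past the 28th, so '4th Thursday' doesn't fit.
Last Thursday of March 2009: March 26, 2009.
April 2009 ends with Thursday April 30, 2009.
May 2009 ends with Thursday May 28, 2009.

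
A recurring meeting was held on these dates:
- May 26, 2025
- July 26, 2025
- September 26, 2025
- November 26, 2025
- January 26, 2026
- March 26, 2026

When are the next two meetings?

The day-of-month is always 26 (61, 62, 61, 61, 59 days between events).
So this recurs on the 26th of every 2 months.
May 2026: May 26, 2026.
July 2026: July 26, 2026.

May 26, 2026; July 26, 2026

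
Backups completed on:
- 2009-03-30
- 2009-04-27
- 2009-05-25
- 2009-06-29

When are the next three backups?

2009-07-27, 2009-08-31, 2009-09-28

These are Mondays with 28, 28, 35-day gaps.
Each is the final Monday of its month — 2009-03-30 is past the 28th, so '4th Monday' doesn't fit.
July 2009 ends with Monday 2009-07-27.
Last Monday of August 2009: 2009-08-31.
Last Monday of September 2009: 2009-09-28.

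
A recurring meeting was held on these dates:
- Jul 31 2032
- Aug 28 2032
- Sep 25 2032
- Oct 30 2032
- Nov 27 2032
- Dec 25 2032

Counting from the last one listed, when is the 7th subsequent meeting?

These are Saturdays with 28, 28, 35, 28, 28-day gaps.
Each is the final Saturday of its month — Jul 31 2032 is past the 28th, so '4th Saturday' doesn't fit.
Last Saturday of January 2033: Jan 29 2033.
Last Saturday of February 2033: Feb 26 2033.
March 2033 ends with Saturday Mar 26 2033.
Last Saturday of April 2033: Apr 30 2033.
Last Saturday of May 2033: May 28 2033.
June 2033 ends with Saturday Jun 25 2033.
Last Saturday of July 2033: Jul 30 2033.

Jul 30 2033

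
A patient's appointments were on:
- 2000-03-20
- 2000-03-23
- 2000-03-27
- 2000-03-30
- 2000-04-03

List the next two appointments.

2000-04-06, 2000-04-10

Gaps: 3, 4, 3, 4 days — not constant, but cyclic with period 2.
The events fall on every Monday and Thursday.
Next Thursday: 2000-04-06.
The following Monday is 2000-04-10.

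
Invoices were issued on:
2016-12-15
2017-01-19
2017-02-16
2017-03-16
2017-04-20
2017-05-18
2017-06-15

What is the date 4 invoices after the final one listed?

2017-10-19

These are Thursdays at 28- or 35-day spacing (35, 28, 28, 35, 28, 28).
The pattern: 3rd Thursday of the month.
3rd Thursday of July 2017: 2017-07-20.
August 2017 — 3rd Thursday is 2017-08-17.
September 2017 — 3rd Thursday is 2017-09-21.
October 2017 — 3rd Thursday is 2017-10-19.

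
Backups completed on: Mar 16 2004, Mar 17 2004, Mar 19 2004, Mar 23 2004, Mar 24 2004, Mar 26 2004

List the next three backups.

Mar 30 2004, Mar 31 2004, Apr 2 2004

Every event lands on a Tuesday or Wednesday or Friday (gaps cycle 1, 2, 4, 1, 2).
So the schedule is: every Tuesday, Wednesday and Friday.
Next Tuesday: Mar 30 2004.
The following Wednesday is Mar 31 2004.
Next Friday: Apr 2 2004.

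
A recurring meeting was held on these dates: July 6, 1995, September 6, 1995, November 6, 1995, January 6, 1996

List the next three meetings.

Each date is the 6th; the gaps (62, 61, 61) track the month lengths.
The rule is the 6th of every 2 months.
March 1996: March 6, 1996.
Next: May 1996 → May 6, 1996.
Next: July 1996 → July 6, 1996.

March 6, 1996; May 6, 1996; July 6, 1996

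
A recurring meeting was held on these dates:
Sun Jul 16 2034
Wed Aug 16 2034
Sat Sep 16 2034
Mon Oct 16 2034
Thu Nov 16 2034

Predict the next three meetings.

Sat Dec 16 2034, Tue Jan 16 2035, Fri Feb 16 2035

The day-of-month is always 16 (31, 31, 30, 31 days between events).
So this recurs on the 16th of each month.
December 2034: Sat Dec 16 2034.
January 2035: Tue Jan 16 2035.
February 2035: Fri Feb 16 2035.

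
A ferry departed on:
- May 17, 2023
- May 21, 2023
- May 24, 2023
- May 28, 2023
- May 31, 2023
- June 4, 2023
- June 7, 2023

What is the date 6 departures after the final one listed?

June 28, 2023

The gap pattern 4, 3, 4, 3, 4, 3 repeats every 2 events.
These are the Wednesdays and Sundays of each week.
Next Sunday: June 11, 2023.
The following Wednesday is June 14, 2023.
Next Sunday: June 18, 2023.
The following Wednesday is June 21, 2023.
Next Sunday: June 25, 2023.
The following Wednesday is June 28, 2023.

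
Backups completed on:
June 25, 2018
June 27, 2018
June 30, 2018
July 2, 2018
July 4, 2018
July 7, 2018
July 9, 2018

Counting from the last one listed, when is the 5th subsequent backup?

The gap pattern 2, 3, 2, 2, 3, 2 repeats every 3 events.
These are the Mondays, Wednesdays and Saturdays of each week.
Next Wednesday: July 11, 2018.
Next Saturday: July 14, 2018.
Next Monday: July 16, 2018.
The following Wednesday is July 18, 2018.
The following Saturday is July 21, 2018.

July 21, 2018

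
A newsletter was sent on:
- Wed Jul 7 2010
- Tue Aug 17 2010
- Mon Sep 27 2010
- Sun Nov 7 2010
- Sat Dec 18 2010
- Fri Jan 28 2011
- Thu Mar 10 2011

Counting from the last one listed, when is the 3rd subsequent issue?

Mon Jul 11 2011

Every event comes 41 days after the last (41, 41, 41, 41, 41, 41).
Thu Mar 10 2011 + 41 days = Wed Apr 20 2011.
Wed Apr 20 2011 + 41 days = Tue May 31 2011.
Tue May 31 2011 + 41 days = Mon Jul 11 2011.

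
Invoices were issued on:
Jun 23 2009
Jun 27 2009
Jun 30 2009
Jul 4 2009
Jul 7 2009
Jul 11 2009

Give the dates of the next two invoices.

Every event lands on a Tuesday or Saturday (gaps cycle 4, 3, 4, 3, 4).
So the schedule is: every Tuesday and Saturday.
The following Tuesday is Jul 14 2009.
Next Saturday: Jul 18 2009.

Jul 14 2009, Jul 18 2009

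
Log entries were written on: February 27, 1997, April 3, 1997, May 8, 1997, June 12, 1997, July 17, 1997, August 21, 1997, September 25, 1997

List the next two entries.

Gaps between consecutive events: 35, 35, 35, 35, 35, 35 days — a constant 35-day interval.
September 25, 1997 + 35 days = October 30, 1997.
October 30, 1997 + 35 days = December 4, 1997.

October 30, 1997; December 4, 1997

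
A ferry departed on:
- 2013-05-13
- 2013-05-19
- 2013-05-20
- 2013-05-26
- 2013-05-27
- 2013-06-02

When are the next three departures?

2013-06-03, 2013-06-09, 2013-06-10

The gap pattern 6, 1, 6, 1, 6 repeats every 2 events.
These are the Mondays and Sundays of each week.
The following Monday is 2013-06-03.
Next Sunday: 2013-06-09.
The following Monday is 2013-06-10.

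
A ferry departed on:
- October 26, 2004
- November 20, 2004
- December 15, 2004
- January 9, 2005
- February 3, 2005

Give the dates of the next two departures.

February 28, 2005; March 25, 2005

The spacing is 25, 25, 25, 25 days — always 25 days.
February 3, 2005 + 25 days = February 28, 2005.
February 28, 2005 + 25 days = March 25, 2005.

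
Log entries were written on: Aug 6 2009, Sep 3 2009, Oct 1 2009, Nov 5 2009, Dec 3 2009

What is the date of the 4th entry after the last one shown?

Apr 1 2010

These are Thursdays at 28- or 35-day spacing (28, 28, 35, 28).
The pattern: 1st Thursday of the month.
1st Thursday of January 2010: Jan 7 2010.
1st Thursday of February 2010: Feb 4 2010.
March 2010 — 1st Thursday is Mar 4 2010.
1st Thursday of April 2010: Apr 1 2010.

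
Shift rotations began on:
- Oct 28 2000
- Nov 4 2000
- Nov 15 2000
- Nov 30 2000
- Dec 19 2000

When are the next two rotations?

Jan 11 2001, Feb 7 2001

Gaps: 7, 11, 15, 19 days — each gap is 4 larger than the previous one.
Next gap: 23 days. Dec 19 2000 + 23 days = Jan 11 2001.
Next gap: 27 days. Jan 11 2001 + 27 days = Feb 7 2001.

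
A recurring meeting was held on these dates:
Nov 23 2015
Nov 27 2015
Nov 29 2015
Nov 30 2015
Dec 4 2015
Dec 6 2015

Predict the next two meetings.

Dec 7 2015, Dec 11 2015

The gap pattern 4, 2, 1, 4, 2 repeats every 3 events.
These are the Mondays, Fridays and Sundays of each week.
Next Monday: Dec 7 2015.
Next Friday: Dec 11 2015.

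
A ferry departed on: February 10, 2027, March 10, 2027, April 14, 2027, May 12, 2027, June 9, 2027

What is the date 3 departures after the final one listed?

September 8, 2027

Gaps: 28, 35, 28, 28 days — a mix of 28 and 35. Every date is a Wednesday.
Each is the 2nd Wednesday of its month.
2nd Wednesday of July 2027: July 14, 2027.
2nd Wednesday of August 2027: August 11, 2027.
2nd Wednesday of September 2027: September 8, 2027.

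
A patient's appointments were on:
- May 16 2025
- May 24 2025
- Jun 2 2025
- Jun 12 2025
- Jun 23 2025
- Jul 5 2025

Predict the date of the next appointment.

Gaps: 8, 9, 10, 11, 12 days — each gap is 1 larger than the previous one.
Next gap: 13 days. Jul 5 2025 + 13 days = Jul 18 2025.

Jul 18 2025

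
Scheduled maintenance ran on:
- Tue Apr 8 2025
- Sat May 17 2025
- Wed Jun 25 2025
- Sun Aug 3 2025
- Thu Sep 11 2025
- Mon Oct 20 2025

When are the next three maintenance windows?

Every event comes 39 days after the last (39, 39, 39, 39, 39).
Mon Oct 20 2025 + 39 days = Fri Nov 28 2025.
Fri Nov 28 2025 + 39 days = Tue Jan 6 2026.
Tue Jan 6 2026 + 39 days = Sat Feb 14 2026.

Fri Nov 28 2025, Tue Jan 6 2026, Sat Feb 14 2026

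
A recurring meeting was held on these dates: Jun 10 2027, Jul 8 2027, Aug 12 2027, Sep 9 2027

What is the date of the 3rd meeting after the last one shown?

Dec 9 2027

All dates are Thursdays, 28, 35, 28 days apart.
Specifically, the 2nd Thursday of each month.
October 2027 — 2nd Thursday is Oct 14 2027.
2nd Thursday of November 2027: Nov 11 2027.
2nd Thursday of December 2027: Dec 9 2027.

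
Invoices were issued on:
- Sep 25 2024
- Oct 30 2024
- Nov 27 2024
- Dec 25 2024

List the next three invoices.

All Wednesdays; the gaps (35, 28, 28) vary with month length.
This is the last Wednesday of each month.
Last Wednesday of January 2025: Jan 29 2025.
February 2025 ends with Wednesday Feb 26 2025.
March 2025 ends with Wednesday Mar 26 2025.

Jan 29 2025, Feb 26 2025, Mar 26 2025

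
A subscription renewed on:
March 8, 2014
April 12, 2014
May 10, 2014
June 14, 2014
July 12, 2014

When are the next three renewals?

All dates are Saturdays, 35, 28, 35, 28 days apart.
Specifically, the 2nd Saturday of each month.
2nd Saturday of August 2014: August 9, 2014.
2nd Saturday of September 2014: September 13, 2014.
October 2014 — 2nd Saturday is October 11, 2014.

August 9, 2014; September 13, 2014; October 11, 2014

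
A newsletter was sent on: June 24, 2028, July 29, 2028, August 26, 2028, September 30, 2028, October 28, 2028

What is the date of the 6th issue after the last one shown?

April 28, 2029

These are Saturdays with 35, 28, 35, 28-day gaps.
Each is the final Saturday of its month — July 29, 2028 is past the 28th, so '4th Saturday' doesn't fit.
Last Saturday of November 2028: November 25, 2028.
Last Saturday of December 2028: December 30, 2028.
January 2029 ends with Saturday January 27, 2029.
February 2029 ends with Saturday February 24, 2029.
Last Saturday of March 2029: March 31, 2029.
April 2029 ends with Saturday April 28, 2029.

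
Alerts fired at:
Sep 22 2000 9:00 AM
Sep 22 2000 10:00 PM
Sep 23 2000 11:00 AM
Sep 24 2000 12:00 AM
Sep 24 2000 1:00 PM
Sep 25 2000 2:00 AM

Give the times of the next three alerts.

Sep 25 2000 3:00 PM, Sep 26 2000 4:00 AM, Sep 26 2000 5:00 PM

Gaps: 13, 13, 13, 13, 13 hours — each event is 13 hours after the previous one.
Sep 25 2000 2:00 AM + 13 h = Sep 25 2000 3:00 PM.
Sep 25 2000 3:00 PM + 13 h = Sep 26 2000 4:00 AM.
Sep 26 2000 4:00 AM + 13 h = Sep 26 2000 5:00 PM.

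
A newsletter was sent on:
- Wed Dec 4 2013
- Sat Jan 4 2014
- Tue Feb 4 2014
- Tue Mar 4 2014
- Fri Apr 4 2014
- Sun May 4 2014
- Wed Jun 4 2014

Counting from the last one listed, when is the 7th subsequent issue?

Sun Jan 4 2015

The day-of-month is always 4 (31, 31, 28, 31, 30, 31 days between events).
So this recurs on the 4th of each month.
Next: July 2014 → Fri Jul 4 2014.
August 2014: Mon Aug 4 2014.
Next: September 2014 → Thu Sep 4 2014.
October 2014: Sat Oct 4 2014.
Next: November 2014 → Tue Nov 4 2014.
Next: December 2014 → Thu Dec 4 2014.
Next: January 2015 → Sun Jan 4 2015.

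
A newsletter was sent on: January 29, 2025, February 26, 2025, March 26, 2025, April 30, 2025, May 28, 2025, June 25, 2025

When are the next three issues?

July 30, 2025; August 27, 2025; September 24, 2025

These are Wednesdays with 28, 28, 35, 28, 28-day gaps.
Each is the final Wednesday of its month — January 29, 2025 is past the 28th, so '4th Wednesday' doesn't fit.
Last Wednesday of July 2025: July 30, 2025.
August 2025 ends with Wednesday August 27, 2025.
September 2025 ends with Wednesday September 24, 2025.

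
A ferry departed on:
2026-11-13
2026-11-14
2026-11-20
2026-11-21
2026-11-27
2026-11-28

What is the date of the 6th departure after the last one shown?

2026-12-19

Gaps: 1, 6, 1, 6, 1 days — not constant, but cyclic with period 2.
The events fall on every Friday and Saturday.
The following Friday is 2026-12-04.
The following Saturday is 2026-12-05.
Next Friday: 2026-12-11.
Next Saturday: 2026-12-12.
Next Friday: 2026-12-18.
The following Saturday is 2026-12-19.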